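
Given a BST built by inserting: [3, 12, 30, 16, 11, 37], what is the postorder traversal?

Tree insertion order: [3, 12, 30, 16, 11, 37]
Tree (level-order array): [3, None, 12, 11, 30, None, None, 16, 37]
Postorder traversal: [11, 16, 37, 30, 12, 3]


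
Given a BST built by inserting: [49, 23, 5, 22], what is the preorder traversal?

Tree insertion order: [49, 23, 5, 22]
Tree (level-order array): [49, 23, None, 5, None, None, 22]
Preorder traversal: [49, 23, 5, 22]


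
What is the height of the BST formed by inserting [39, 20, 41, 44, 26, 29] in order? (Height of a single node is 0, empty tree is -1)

Insertion order: [39, 20, 41, 44, 26, 29]
Tree (level-order array): [39, 20, 41, None, 26, None, 44, None, 29]
Compute height bottom-up (empty subtree = -1):
  height(29) = 1 + max(-1, -1) = 0
  height(26) = 1 + max(-1, 0) = 1
  height(20) = 1 + max(-1, 1) = 2
  height(44) = 1 + max(-1, -1) = 0
  height(41) = 1 + max(-1, 0) = 1
  height(39) = 1 + max(2, 1) = 3
Height = 3


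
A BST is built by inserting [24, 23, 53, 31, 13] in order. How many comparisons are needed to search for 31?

Search path for 31: 24 -> 53 -> 31
Found: True
Comparisons: 3


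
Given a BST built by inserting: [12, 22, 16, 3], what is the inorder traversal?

Tree insertion order: [12, 22, 16, 3]
Tree (level-order array): [12, 3, 22, None, None, 16]
Inorder traversal: [3, 12, 16, 22]


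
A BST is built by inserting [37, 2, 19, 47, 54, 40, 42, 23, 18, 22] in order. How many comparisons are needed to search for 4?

Search path for 4: 37 -> 2 -> 19 -> 18
Found: False
Comparisons: 4


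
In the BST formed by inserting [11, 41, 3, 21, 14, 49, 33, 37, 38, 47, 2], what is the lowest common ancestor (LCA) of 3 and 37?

Tree insertion order: [11, 41, 3, 21, 14, 49, 33, 37, 38, 47, 2]
Tree (level-order array): [11, 3, 41, 2, None, 21, 49, None, None, 14, 33, 47, None, None, None, None, 37, None, None, None, 38]
In a BST, the LCA of p=3, q=37 is the first node v on the
root-to-leaf path with p <= v <= q (go left if both < v, right if both > v).
Walk from root:
  at 11: 3 <= 11 <= 37, this is the LCA
LCA = 11


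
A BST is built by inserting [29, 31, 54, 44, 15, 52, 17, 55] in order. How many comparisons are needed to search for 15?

Search path for 15: 29 -> 15
Found: True
Comparisons: 2


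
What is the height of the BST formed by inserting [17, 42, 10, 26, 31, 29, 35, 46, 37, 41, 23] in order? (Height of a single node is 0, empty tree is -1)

Insertion order: [17, 42, 10, 26, 31, 29, 35, 46, 37, 41, 23]
Tree (level-order array): [17, 10, 42, None, None, 26, 46, 23, 31, None, None, None, None, 29, 35, None, None, None, 37, None, 41]
Compute height bottom-up (empty subtree = -1):
  height(10) = 1 + max(-1, -1) = 0
  height(23) = 1 + max(-1, -1) = 0
  height(29) = 1 + max(-1, -1) = 0
  height(41) = 1 + max(-1, -1) = 0
  height(37) = 1 + max(-1, 0) = 1
  height(35) = 1 + max(-1, 1) = 2
  height(31) = 1 + max(0, 2) = 3
  height(26) = 1 + max(0, 3) = 4
  height(46) = 1 + max(-1, -1) = 0
  height(42) = 1 + max(4, 0) = 5
  height(17) = 1 + max(0, 5) = 6
Height = 6


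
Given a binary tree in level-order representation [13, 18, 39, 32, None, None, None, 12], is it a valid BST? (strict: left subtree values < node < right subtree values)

Level-order array: [13, 18, 39, 32, None, None, None, 12]
Validate using subtree bounds (lo, hi): at each node, require lo < value < hi,
then recurse left with hi=value and right with lo=value.
Preorder trace (stopping at first violation):
  at node 13 with bounds (-inf, +inf): OK
  at node 18 with bounds (-inf, 13): VIOLATION
Node 18 violates its bound: not (-inf < 18 < 13).
Result: Not a valid BST


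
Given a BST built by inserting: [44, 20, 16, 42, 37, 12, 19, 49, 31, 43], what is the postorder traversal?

Tree insertion order: [44, 20, 16, 42, 37, 12, 19, 49, 31, 43]
Tree (level-order array): [44, 20, 49, 16, 42, None, None, 12, 19, 37, 43, None, None, None, None, 31]
Postorder traversal: [12, 19, 16, 31, 37, 43, 42, 20, 49, 44]


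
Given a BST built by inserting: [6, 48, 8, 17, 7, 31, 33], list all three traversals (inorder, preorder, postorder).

Tree insertion order: [6, 48, 8, 17, 7, 31, 33]
Tree (level-order array): [6, None, 48, 8, None, 7, 17, None, None, None, 31, None, 33]
Inorder (L, root, R): [6, 7, 8, 17, 31, 33, 48]
Preorder (root, L, R): [6, 48, 8, 7, 17, 31, 33]
Postorder (L, R, root): [7, 33, 31, 17, 8, 48, 6]


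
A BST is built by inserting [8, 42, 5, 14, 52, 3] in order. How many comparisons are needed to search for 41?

Search path for 41: 8 -> 42 -> 14
Found: False
Comparisons: 3


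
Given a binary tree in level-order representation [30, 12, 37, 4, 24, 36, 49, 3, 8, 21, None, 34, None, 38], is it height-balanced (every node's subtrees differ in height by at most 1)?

Tree (level-order array): [30, 12, 37, 4, 24, 36, 49, 3, 8, 21, None, 34, None, 38]
Definition: a tree is height-balanced if, at every node, |h(left) - h(right)| <= 1 (empty subtree has height -1).
Bottom-up per-node check:
  node 3: h_left=-1, h_right=-1, diff=0 [OK], height=0
  node 8: h_left=-1, h_right=-1, diff=0 [OK], height=0
  node 4: h_left=0, h_right=0, diff=0 [OK], height=1
  node 21: h_left=-1, h_right=-1, diff=0 [OK], height=0
  node 24: h_left=0, h_right=-1, diff=1 [OK], height=1
  node 12: h_left=1, h_right=1, diff=0 [OK], height=2
  node 34: h_left=-1, h_right=-1, diff=0 [OK], height=0
  node 36: h_left=0, h_right=-1, diff=1 [OK], height=1
  node 38: h_left=-1, h_right=-1, diff=0 [OK], height=0
  node 49: h_left=0, h_right=-1, diff=1 [OK], height=1
  node 37: h_left=1, h_right=1, diff=0 [OK], height=2
  node 30: h_left=2, h_right=2, diff=0 [OK], height=3
All nodes satisfy the balance condition.
Result: Balanced


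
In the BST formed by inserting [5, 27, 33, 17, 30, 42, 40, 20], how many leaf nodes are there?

Tree built from: [5, 27, 33, 17, 30, 42, 40, 20]
Tree (level-order array): [5, None, 27, 17, 33, None, 20, 30, 42, None, None, None, None, 40]
Rule: A leaf has 0 children.
Per-node child counts:
  node 5: 1 child(ren)
  node 27: 2 child(ren)
  node 17: 1 child(ren)
  node 20: 0 child(ren)
  node 33: 2 child(ren)
  node 30: 0 child(ren)
  node 42: 1 child(ren)
  node 40: 0 child(ren)
Matching nodes: [20, 30, 40]
Count of leaf nodes: 3


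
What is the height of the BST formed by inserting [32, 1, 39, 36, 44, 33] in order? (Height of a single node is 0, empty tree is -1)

Insertion order: [32, 1, 39, 36, 44, 33]
Tree (level-order array): [32, 1, 39, None, None, 36, 44, 33]
Compute height bottom-up (empty subtree = -1):
  height(1) = 1 + max(-1, -1) = 0
  height(33) = 1 + max(-1, -1) = 0
  height(36) = 1 + max(0, -1) = 1
  height(44) = 1 + max(-1, -1) = 0
  height(39) = 1 + max(1, 0) = 2
  height(32) = 1 + max(0, 2) = 3
Height = 3


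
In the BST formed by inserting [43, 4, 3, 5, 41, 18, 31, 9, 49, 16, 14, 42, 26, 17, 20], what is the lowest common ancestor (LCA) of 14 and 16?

Tree insertion order: [43, 4, 3, 5, 41, 18, 31, 9, 49, 16, 14, 42, 26, 17, 20]
Tree (level-order array): [43, 4, 49, 3, 5, None, None, None, None, None, 41, 18, 42, 9, 31, None, None, None, 16, 26, None, 14, 17, 20]
In a BST, the LCA of p=14, q=16 is the first node v on the
root-to-leaf path with p <= v <= q (go left if both < v, right if both > v).
Walk from root:
  at 43: both 14 and 16 < 43, go left
  at 4: both 14 and 16 > 4, go right
  at 5: both 14 and 16 > 5, go right
  at 41: both 14 and 16 < 41, go left
  at 18: both 14 and 16 < 18, go left
  at 9: both 14 and 16 > 9, go right
  at 16: 14 <= 16 <= 16, this is the LCA
LCA = 16


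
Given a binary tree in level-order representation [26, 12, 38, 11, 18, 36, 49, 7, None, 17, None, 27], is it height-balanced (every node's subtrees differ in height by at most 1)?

Tree (level-order array): [26, 12, 38, 11, 18, 36, 49, 7, None, 17, None, 27]
Definition: a tree is height-balanced if, at every node, |h(left) - h(right)| <= 1 (empty subtree has height -1).
Bottom-up per-node check:
  node 7: h_left=-1, h_right=-1, diff=0 [OK], height=0
  node 11: h_left=0, h_right=-1, diff=1 [OK], height=1
  node 17: h_left=-1, h_right=-1, diff=0 [OK], height=0
  node 18: h_left=0, h_right=-1, diff=1 [OK], height=1
  node 12: h_left=1, h_right=1, diff=0 [OK], height=2
  node 27: h_left=-1, h_right=-1, diff=0 [OK], height=0
  node 36: h_left=0, h_right=-1, diff=1 [OK], height=1
  node 49: h_left=-1, h_right=-1, diff=0 [OK], height=0
  node 38: h_left=1, h_right=0, diff=1 [OK], height=2
  node 26: h_left=2, h_right=2, diff=0 [OK], height=3
All nodes satisfy the balance condition.
Result: Balanced


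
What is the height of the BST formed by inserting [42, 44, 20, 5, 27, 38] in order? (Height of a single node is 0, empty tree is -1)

Insertion order: [42, 44, 20, 5, 27, 38]
Tree (level-order array): [42, 20, 44, 5, 27, None, None, None, None, None, 38]
Compute height bottom-up (empty subtree = -1):
  height(5) = 1 + max(-1, -1) = 0
  height(38) = 1 + max(-1, -1) = 0
  height(27) = 1 + max(-1, 0) = 1
  height(20) = 1 + max(0, 1) = 2
  height(44) = 1 + max(-1, -1) = 0
  height(42) = 1 + max(2, 0) = 3
Height = 3


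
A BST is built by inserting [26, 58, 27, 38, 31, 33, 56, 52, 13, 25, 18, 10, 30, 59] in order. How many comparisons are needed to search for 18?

Search path for 18: 26 -> 13 -> 25 -> 18
Found: True
Comparisons: 4


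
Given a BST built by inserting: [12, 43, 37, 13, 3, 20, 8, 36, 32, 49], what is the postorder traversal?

Tree insertion order: [12, 43, 37, 13, 3, 20, 8, 36, 32, 49]
Tree (level-order array): [12, 3, 43, None, 8, 37, 49, None, None, 13, None, None, None, None, 20, None, 36, 32]
Postorder traversal: [8, 3, 32, 36, 20, 13, 37, 49, 43, 12]


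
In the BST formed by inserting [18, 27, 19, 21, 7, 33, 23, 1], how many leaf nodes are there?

Tree built from: [18, 27, 19, 21, 7, 33, 23, 1]
Tree (level-order array): [18, 7, 27, 1, None, 19, 33, None, None, None, 21, None, None, None, 23]
Rule: A leaf has 0 children.
Per-node child counts:
  node 18: 2 child(ren)
  node 7: 1 child(ren)
  node 1: 0 child(ren)
  node 27: 2 child(ren)
  node 19: 1 child(ren)
  node 21: 1 child(ren)
  node 23: 0 child(ren)
  node 33: 0 child(ren)
Matching nodes: [1, 23, 33]
Count of leaf nodes: 3


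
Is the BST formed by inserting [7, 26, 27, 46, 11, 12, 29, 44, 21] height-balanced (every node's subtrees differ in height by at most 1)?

Tree (level-order array): [7, None, 26, 11, 27, None, 12, None, 46, None, 21, 29, None, None, None, None, 44]
Definition: a tree is height-balanced if, at every node, |h(left) - h(right)| <= 1 (empty subtree has height -1).
Bottom-up per-node check:
  node 21: h_left=-1, h_right=-1, diff=0 [OK], height=0
  node 12: h_left=-1, h_right=0, diff=1 [OK], height=1
  node 11: h_left=-1, h_right=1, diff=2 [FAIL (|-1-1|=2 > 1)], height=2
  node 44: h_left=-1, h_right=-1, diff=0 [OK], height=0
  node 29: h_left=-1, h_right=0, diff=1 [OK], height=1
  node 46: h_left=1, h_right=-1, diff=2 [FAIL (|1--1|=2 > 1)], height=2
  node 27: h_left=-1, h_right=2, diff=3 [FAIL (|-1-2|=3 > 1)], height=3
  node 26: h_left=2, h_right=3, diff=1 [OK], height=4
  node 7: h_left=-1, h_right=4, diff=5 [FAIL (|-1-4|=5 > 1)], height=5
Node 11 violates the condition: |-1 - 1| = 2 > 1.
Result: Not balanced


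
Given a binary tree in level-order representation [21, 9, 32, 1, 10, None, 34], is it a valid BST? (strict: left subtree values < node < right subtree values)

Level-order array: [21, 9, 32, 1, 10, None, 34]
Validate using subtree bounds (lo, hi): at each node, require lo < value < hi,
then recurse left with hi=value and right with lo=value.
Preorder trace (stopping at first violation):
  at node 21 with bounds (-inf, +inf): OK
  at node 9 with bounds (-inf, 21): OK
  at node 1 with bounds (-inf, 9): OK
  at node 10 with bounds (9, 21): OK
  at node 32 with bounds (21, +inf): OK
  at node 34 with bounds (32, +inf): OK
No violation found at any node.
Result: Valid BST


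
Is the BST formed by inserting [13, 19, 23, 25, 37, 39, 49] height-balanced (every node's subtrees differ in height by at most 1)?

Tree (level-order array): [13, None, 19, None, 23, None, 25, None, 37, None, 39, None, 49]
Definition: a tree is height-balanced if, at every node, |h(left) - h(right)| <= 1 (empty subtree has height -1).
Bottom-up per-node check:
  node 49: h_left=-1, h_right=-1, diff=0 [OK], height=0
  node 39: h_left=-1, h_right=0, diff=1 [OK], height=1
  node 37: h_left=-1, h_right=1, diff=2 [FAIL (|-1-1|=2 > 1)], height=2
  node 25: h_left=-1, h_right=2, diff=3 [FAIL (|-1-2|=3 > 1)], height=3
  node 23: h_left=-1, h_right=3, diff=4 [FAIL (|-1-3|=4 > 1)], height=4
  node 19: h_left=-1, h_right=4, diff=5 [FAIL (|-1-4|=5 > 1)], height=5
  node 13: h_left=-1, h_right=5, diff=6 [FAIL (|-1-5|=6 > 1)], height=6
Node 37 violates the condition: |-1 - 1| = 2 > 1.
Result: Not balanced


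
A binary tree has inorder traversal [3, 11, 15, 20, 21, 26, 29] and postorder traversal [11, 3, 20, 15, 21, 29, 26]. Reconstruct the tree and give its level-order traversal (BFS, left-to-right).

Inorder:   [3, 11, 15, 20, 21, 26, 29]
Postorder: [11, 3, 20, 15, 21, 29, 26]
Algorithm: postorder visits root last, so walk postorder right-to-left;
each value is the root of the current inorder slice — split it at that
value, recurse on the right subtree first, then the left.
Recursive splits:
  root=26; inorder splits into left=[3, 11, 15, 20, 21], right=[29]
  root=29; inorder splits into left=[], right=[]
  root=21; inorder splits into left=[3, 11, 15, 20], right=[]
  root=15; inorder splits into left=[3, 11], right=[20]
  root=20; inorder splits into left=[], right=[]
  root=3; inorder splits into left=[], right=[11]
  root=11; inorder splits into left=[], right=[]
Reconstructed level-order: [26, 21, 29, 15, 3, 20, 11]


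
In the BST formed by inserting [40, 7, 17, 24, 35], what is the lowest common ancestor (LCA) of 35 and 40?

Tree insertion order: [40, 7, 17, 24, 35]
Tree (level-order array): [40, 7, None, None, 17, None, 24, None, 35]
In a BST, the LCA of p=35, q=40 is the first node v on the
root-to-leaf path with p <= v <= q (go left if both < v, right if both > v).
Walk from root:
  at 40: 35 <= 40 <= 40, this is the LCA
LCA = 40


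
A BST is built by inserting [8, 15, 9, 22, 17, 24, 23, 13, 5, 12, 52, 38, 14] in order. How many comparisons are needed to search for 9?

Search path for 9: 8 -> 15 -> 9
Found: True
Comparisons: 3


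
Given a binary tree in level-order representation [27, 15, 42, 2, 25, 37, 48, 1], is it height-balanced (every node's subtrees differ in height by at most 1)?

Tree (level-order array): [27, 15, 42, 2, 25, 37, 48, 1]
Definition: a tree is height-balanced if, at every node, |h(left) - h(right)| <= 1 (empty subtree has height -1).
Bottom-up per-node check:
  node 1: h_left=-1, h_right=-1, diff=0 [OK], height=0
  node 2: h_left=0, h_right=-1, diff=1 [OK], height=1
  node 25: h_left=-1, h_right=-1, diff=0 [OK], height=0
  node 15: h_left=1, h_right=0, diff=1 [OK], height=2
  node 37: h_left=-1, h_right=-1, diff=0 [OK], height=0
  node 48: h_left=-1, h_right=-1, diff=0 [OK], height=0
  node 42: h_left=0, h_right=0, diff=0 [OK], height=1
  node 27: h_left=2, h_right=1, diff=1 [OK], height=3
All nodes satisfy the balance condition.
Result: Balanced


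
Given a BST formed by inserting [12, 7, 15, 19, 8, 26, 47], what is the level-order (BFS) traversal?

Tree insertion order: [12, 7, 15, 19, 8, 26, 47]
Tree (level-order array): [12, 7, 15, None, 8, None, 19, None, None, None, 26, None, 47]
BFS from the root, enqueuing left then right child of each popped node:
  queue [12] -> pop 12, enqueue [7, 15], visited so far: [12]
  queue [7, 15] -> pop 7, enqueue [8], visited so far: [12, 7]
  queue [15, 8] -> pop 15, enqueue [19], visited so far: [12, 7, 15]
  queue [8, 19] -> pop 8, enqueue [none], visited so far: [12, 7, 15, 8]
  queue [19] -> pop 19, enqueue [26], visited so far: [12, 7, 15, 8, 19]
  queue [26] -> pop 26, enqueue [47], visited so far: [12, 7, 15, 8, 19, 26]
  queue [47] -> pop 47, enqueue [none], visited so far: [12, 7, 15, 8, 19, 26, 47]
Result: [12, 7, 15, 8, 19, 26, 47]


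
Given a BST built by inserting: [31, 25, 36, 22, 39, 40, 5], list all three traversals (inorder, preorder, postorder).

Tree insertion order: [31, 25, 36, 22, 39, 40, 5]
Tree (level-order array): [31, 25, 36, 22, None, None, 39, 5, None, None, 40]
Inorder (L, root, R): [5, 22, 25, 31, 36, 39, 40]
Preorder (root, L, R): [31, 25, 22, 5, 36, 39, 40]
Postorder (L, R, root): [5, 22, 25, 40, 39, 36, 31]


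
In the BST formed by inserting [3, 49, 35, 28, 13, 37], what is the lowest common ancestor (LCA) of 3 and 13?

Tree insertion order: [3, 49, 35, 28, 13, 37]
Tree (level-order array): [3, None, 49, 35, None, 28, 37, 13]
In a BST, the LCA of p=3, q=13 is the first node v on the
root-to-leaf path with p <= v <= q (go left if both < v, right if both > v).
Walk from root:
  at 3: 3 <= 3 <= 13, this is the LCA
LCA = 3


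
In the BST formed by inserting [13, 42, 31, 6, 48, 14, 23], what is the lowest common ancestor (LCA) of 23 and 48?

Tree insertion order: [13, 42, 31, 6, 48, 14, 23]
Tree (level-order array): [13, 6, 42, None, None, 31, 48, 14, None, None, None, None, 23]
In a BST, the LCA of p=23, q=48 is the first node v on the
root-to-leaf path with p <= v <= q (go left if both < v, right if both > v).
Walk from root:
  at 13: both 23 and 48 > 13, go right
  at 42: 23 <= 42 <= 48, this is the LCA
LCA = 42


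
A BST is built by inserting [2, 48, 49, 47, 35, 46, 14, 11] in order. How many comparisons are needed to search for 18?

Search path for 18: 2 -> 48 -> 47 -> 35 -> 14
Found: False
Comparisons: 5


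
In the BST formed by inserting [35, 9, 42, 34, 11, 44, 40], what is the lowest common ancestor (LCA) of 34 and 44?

Tree insertion order: [35, 9, 42, 34, 11, 44, 40]
Tree (level-order array): [35, 9, 42, None, 34, 40, 44, 11]
In a BST, the LCA of p=34, q=44 is the first node v on the
root-to-leaf path with p <= v <= q (go left if both < v, right if both > v).
Walk from root:
  at 35: 34 <= 35 <= 44, this is the LCA
LCA = 35


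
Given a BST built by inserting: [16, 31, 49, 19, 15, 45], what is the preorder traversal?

Tree insertion order: [16, 31, 49, 19, 15, 45]
Tree (level-order array): [16, 15, 31, None, None, 19, 49, None, None, 45]
Preorder traversal: [16, 15, 31, 19, 49, 45]


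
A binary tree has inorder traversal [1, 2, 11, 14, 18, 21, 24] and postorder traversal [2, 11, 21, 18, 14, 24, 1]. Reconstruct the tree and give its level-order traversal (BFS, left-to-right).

Inorder:   [1, 2, 11, 14, 18, 21, 24]
Postorder: [2, 11, 21, 18, 14, 24, 1]
Algorithm: postorder visits root last, so walk postorder right-to-left;
each value is the root of the current inorder slice — split it at that
value, recurse on the right subtree first, then the left.
Recursive splits:
  root=1; inorder splits into left=[], right=[2, 11, 14, 18, 21, 24]
  root=24; inorder splits into left=[2, 11, 14, 18, 21], right=[]
  root=14; inorder splits into left=[2, 11], right=[18, 21]
  root=18; inorder splits into left=[], right=[21]
  root=21; inorder splits into left=[], right=[]
  root=11; inorder splits into left=[2], right=[]
  root=2; inorder splits into left=[], right=[]
Reconstructed level-order: [1, 24, 14, 11, 18, 2, 21]


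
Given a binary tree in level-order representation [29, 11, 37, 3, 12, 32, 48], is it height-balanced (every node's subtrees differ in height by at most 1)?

Tree (level-order array): [29, 11, 37, 3, 12, 32, 48]
Definition: a tree is height-balanced if, at every node, |h(left) - h(right)| <= 1 (empty subtree has height -1).
Bottom-up per-node check:
  node 3: h_left=-1, h_right=-1, diff=0 [OK], height=0
  node 12: h_left=-1, h_right=-1, diff=0 [OK], height=0
  node 11: h_left=0, h_right=0, diff=0 [OK], height=1
  node 32: h_left=-1, h_right=-1, diff=0 [OK], height=0
  node 48: h_left=-1, h_right=-1, diff=0 [OK], height=0
  node 37: h_left=0, h_right=0, diff=0 [OK], height=1
  node 29: h_left=1, h_right=1, diff=0 [OK], height=2
All nodes satisfy the balance condition.
Result: Balanced


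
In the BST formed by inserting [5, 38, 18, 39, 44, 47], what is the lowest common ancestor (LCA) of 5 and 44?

Tree insertion order: [5, 38, 18, 39, 44, 47]
Tree (level-order array): [5, None, 38, 18, 39, None, None, None, 44, None, 47]
In a BST, the LCA of p=5, q=44 is the first node v on the
root-to-leaf path with p <= v <= q (go left if both < v, right if both > v).
Walk from root:
  at 5: 5 <= 5 <= 44, this is the LCA
LCA = 5


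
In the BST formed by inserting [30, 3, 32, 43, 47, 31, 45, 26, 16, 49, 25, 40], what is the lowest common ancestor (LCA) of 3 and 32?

Tree insertion order: [30, 3, 32, 43, 47, 31, 45, 26, 16, 49, 25, 40]
Tree (level-order array): [30, 3, 32, None, 26, 31, 43, 16, None, None, None, 40, 47, None, 25, None, None, 45, 49]
In a BST, the LCA of p=3, q=32 is the first node v on the
root-to-leaf path with p <= v <= q (go left if both < v, right if both > v).
Walk from root:
  at 30: 3 <= 30 <= 32, this is the LCA
LCA = 30


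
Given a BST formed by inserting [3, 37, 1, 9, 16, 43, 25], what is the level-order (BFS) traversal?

Tree insertion order: [3, 37, 1, 9, 16, 43, 25]
Tree (level-order array): [3, 1, 37, None, None, 9, 43, None, 16, None, None, None, 25]
BFS from the root, enqueuing left then right child of each popped node:
  queue [3] -> pop 3, enqueue [1, 37], visited so far: [3]
  queue [1, 37] -> pop 1, enqueue [none], visited so far: [3, 1]
  queue [37] -> pop 37, enqueue [9, 43], visited so far: [3, 1, 37]
  queue [9, 43] -> pop 9, enqueue [16], visited so far: [3, 1, 37, 9]
  queue [43, 16] -> pop 43, enqueue [none], visited so far: [3, 1, 37, 9, 43]
  queue [16] -> pop 16, enqueue [25], visited so far: [3, 1, 37, 9, 43, 16]
  queue [25] -> pop 25, enqueue [none], visited so far: [3, 1, 37, 9, 43, 16, 25]
Result: [3, 1, 37, 9, 43, 16, 25]


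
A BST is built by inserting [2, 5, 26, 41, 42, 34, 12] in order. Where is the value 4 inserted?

Starting tree (level order): [2, None, 5, None, 26, 12, 41, None, None, 34, 42]
Insertion path: 2 -> 5
Result: insert 4 as left child of 5
Final tree (level order): [2, None, 5, 4, 26, None, None, 12, 41, None, None, 34, 42]


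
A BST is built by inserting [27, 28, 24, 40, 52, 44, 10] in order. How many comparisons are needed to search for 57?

Search path for 57: 27 -> 28 -> 40 -> 52
Found: False
Comparisons: 4


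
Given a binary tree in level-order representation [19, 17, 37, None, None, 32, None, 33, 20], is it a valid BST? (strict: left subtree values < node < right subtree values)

Level-order array: [19, 17, 37, None, None, 32, None, 33, 20]
Validate using subtree bounds (lo, hi): at each node, require lo < value < hi,
then recurse left with hi=value and right with lo=value.
Preorder trace (stopping at first violation):
  at node 19 with bounds (-inf, +inf): OK
  at node 17 with bounds (-inf, 19): OK
  at node 37 with bounds (19, +inf): OK
  at node 32 with bounds (19, 37): OK
  at node 33 with bounds (19, 32): VIOLATION
Node 33 violates its bound: not (19 < 33 < 32).
Result: Not a valid BST


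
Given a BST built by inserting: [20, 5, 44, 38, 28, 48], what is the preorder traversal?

Tree insertion order: [20, 5, 44, 38, 28, 48]
Tree (level-order array): [20, 5, 44, None, None, 38, 48, 28]
Preorder traversal: [20, 5, 44, 38, 28, 48]


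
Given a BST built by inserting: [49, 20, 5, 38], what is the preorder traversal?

Tree insertion order: [49, 20, 5, 38]
Tree (level-order array): [49, 20, None, 5, 38]
Preorder traversal: [49, 20, 5, 38]


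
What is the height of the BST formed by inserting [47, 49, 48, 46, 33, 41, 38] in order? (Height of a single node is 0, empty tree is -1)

Insertion order: [47, 49, 48, 46, 33, 41, 38]
Tree (level-order array): [47, 46, 49, 33, None, 48, None, None, 41, None, None, 38]
Compute height bottom-up (empty subtree = -1):
  height(38) = 1 + max(-1, -1) = 0
  height(41) = 1 + max(0, -1) = 1
  height(33) = 1 + max(-1, 1) = 2
  height(46) = 1 + max(2, -1) = 3
  height(48) = 1 + max(-1, -1) = 0
  height(49) = 1 + max(0, -1) = 1
  height(47) = 1 + max(3, 1) = 4
Height = 4


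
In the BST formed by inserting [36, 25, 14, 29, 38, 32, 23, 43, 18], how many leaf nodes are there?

Tree built from: [36, 25, 14, 29, 38, 32, 23, 43, 18]
Tree (level-order array): [36, 25, 38, 14, 29, None, 43, None, 23, None, 32, None, None, 18]
Rule: A leaf has 0 children.
Per-node child counts:
  node 36: 2 child(ren)
  node 25: 2 child(ren)
  node 14: 1 child(ren)
  node 23: 1 child(ren)
  node 18: 0 child(ren)
  node 29: 1 child(ren)
  node 32: 0 child(ren)
  node 38: 1 child(ren)
  node 43: 0 child(ren)
Matching nodes: [18, 32, 43]
Count of leaf nodes: 3


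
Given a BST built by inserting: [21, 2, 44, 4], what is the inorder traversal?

Tree insertion order: [21, 2, 44, 4]
Tree (level-order array): [21, 2, 44, None, 4]
Inorder traversal: [2, 4, 21, 44]


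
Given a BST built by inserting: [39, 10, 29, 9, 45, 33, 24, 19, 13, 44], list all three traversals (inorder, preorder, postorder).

Tree insertion order: [39, 10, 29, 9, 45, 33, 24, 19, 13, 44]
Tree (level-order array): [39, 10, 45, 9, 29, 44, None, None, None, 24, 33, None, None, 19, None, None, None, 13]
Inorder (L, root, R): [9, 10, 13, 19, 24, 29, 33, 39, 44, 45]
Preorder (root, L, R): [39, 10, 9, 29, 24, 19, 13, 33, 45, 44]
Postorder (L, R, root): [9, 13, 19, 24, 33, 29, 10, 44, 45, 39]


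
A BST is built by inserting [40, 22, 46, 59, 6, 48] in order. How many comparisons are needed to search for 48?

Search path for 48: 40 -> 46 -> 59 -> 48
Found: True
Comparisons: 4


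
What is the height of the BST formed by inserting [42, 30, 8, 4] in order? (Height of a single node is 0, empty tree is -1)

Insertion order: [42, 30, 8, 4]
Tree (level-order array): [42, 30, None, 8, None, 4]
Compute height bottom-up (empty subtree = -1):
  height(4) = 1 + max(-1, -1) = 0
  height(8) = 1 + max(0, -1) = 1
  height(30) = 1 + max(1, -1) = 2
  height(42) = 1 + max(2, -1) = 3
Height = 3


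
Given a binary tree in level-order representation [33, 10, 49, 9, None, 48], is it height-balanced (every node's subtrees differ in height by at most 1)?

Tree (level-order array): [33, 10, 49, 9, None, 48]
Definition: a tree is height-balanced if, at every node, |h(left) - h(right)| <= 1 (empty subtree has height -1).
Bottom-up per-node check:
  node 9: h_left=-1, h_right=-1, diff=0 [OK], height=0
  node 10: h_left=0, h_right=-1, diff=1 [OK], height=1
  node 48: h_left=-1, h_right=-1, diff=0 [OK], height=0
  node 49: h_left=0, h_right=-1, diff=1 [OK], height=1
  node 33: h_left=1, h_right=1, diff=0 [OK], height=2
All nodes satisfy the balance condition.
Result: Balanced


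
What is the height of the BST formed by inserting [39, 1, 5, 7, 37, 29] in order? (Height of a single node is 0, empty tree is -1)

Insertion order: [39, 1, 5, 7, 37, 29]
Tree (level-order array): [39, 1, None, None, 5, None, 7, None, 37, 29]
Compute height bottom-up (empty subtree = -1):
  height(29) = 1 + max(-1, -1) = 0
  height(37) = 1 + max(0, -1) = 1
  height(7) = 1 + max(-1, 1) = 2
  height(5) = 1 + max(-1, 2) = 3
  height(1) = 1 + max(-1, 3) = 4
  height(39) = 1 + max(4, -1) = 5
Height = 5


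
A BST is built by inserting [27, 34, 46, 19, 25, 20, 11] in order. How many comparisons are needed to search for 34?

Search path for 34: 27 -> 34
Found: True
Comparisons: 2


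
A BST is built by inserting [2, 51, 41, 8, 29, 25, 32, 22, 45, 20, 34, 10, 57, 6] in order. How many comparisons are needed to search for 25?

Search path for 25: 2 -> 51 -> 41 -> 8 -> 29 -> 25
Found: True
Comparisons: 6


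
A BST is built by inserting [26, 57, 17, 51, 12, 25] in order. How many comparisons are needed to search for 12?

Search path for 12: 26 -> 17 -> 12
Found: True
Comparisons: 3


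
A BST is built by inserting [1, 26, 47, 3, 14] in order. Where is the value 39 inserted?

Starting tree (level order): [1, None, 26, 3, 47, None, 14]
Insertion path: 1 -> 26 -> 47
Result: insert 39 as left child of 47
Final tree (level order): [1, None, 26, 3, 47, None, 14, 39]


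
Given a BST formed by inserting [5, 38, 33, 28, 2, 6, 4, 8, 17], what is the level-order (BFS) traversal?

Tree insertion order: [5, 38, 33, 28, 2, 6, 4, 8, 17]
Tree (level-order array): [5, 2, 38, None, 4, 33, None, None, None, 28, None, 6, None, None, 8, None, 17]
BFS from the root, enqueuing left then right child of each popped node:
  queue [5] -> pop 5, enqueue [2, 38], visited so far: [5]
  queue [2, 38] -> pop 2, enqueue [4], visited so far: [5, 2]
  queue [38, 4] -> pop 38, enqueue [33], visited so far: [5, 2, 38]
  queue [4, 33] -> pop 4, enqueue [none], visited so far: [5, 2, 38, 4]
  queue [33] -> pop 33, enqueue [28], visited so far: [5, 2, 38, 4, 33]
  queue [28] -> pop 28, enqueue [6], visited so far: [5, 2, 38, 4, 33, 28]
  queue [6] -> pop 6, enqueue [8], visited so far: [5, 2, 38, 4, 33, 28, 6]
  queue [8] -> pop 8, enqueue [17], visited so far: [5, 2, 38, 4, 33, 28, 6, 8]
  queue [17] -> pop 17, enqueue [none], visited so far: [5, 2, 38, 4, 33, 28, 6, 8, 17]
Result: [5, 2, 38, 4, 33, 28, 6, 8, 17]


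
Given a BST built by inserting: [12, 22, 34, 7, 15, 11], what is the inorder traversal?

Tree insertion order: [12, 22, 34, 7, 15, 11]
Tree (level-order array): [12, 7, 22, None, 11, 15, 34]
Inorder traversal: [7, 11, 12, 15, 22, 34]


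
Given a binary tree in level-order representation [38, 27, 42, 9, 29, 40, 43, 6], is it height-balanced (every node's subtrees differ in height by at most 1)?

Tree (level-order array): [38, 27, 42, 9, 29, 40, 43, 6]
Definition: a tree is height-balanced if, at every node, |h(left) - h(right)| <= 1 (empty subtree has height -1).
Bottom-up per-node check:
  node 6: h_left=-1, h_right=-1, diff=0 [OK], height=0
  node 9: h_left=0, h_right=-1, diff=1 [OK], height=1
  node 29: h_left=-1, h_right=-1, diff=0 [OK], height=0
  node 27: h_left=1, h_right=0, diff=1 [OK], height=2
  node 40: h_left=-1, h_right=-1, diff=0 [OK], height=0
  node 43: h_left=-1, h_right=-1, diff=0 [OK], height=0
  node 42: h_left=0, h_right=0, diff=0 [OK], height=1
  node 38: h_left=2, h_right=1, diff=1 [OK], height=3
All nodes satisfy the balance condition.
Result: Balanced


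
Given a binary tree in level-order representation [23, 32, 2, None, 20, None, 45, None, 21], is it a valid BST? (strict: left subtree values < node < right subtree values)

Level-order array: [23, 32, 2, None, 20, None, 45, None, 21]
Validate using subtree bounds (lo, hi): at each node, require lo < value < hi,
then recurse left with hi=value and right with lo=value.
Preorder trace (stopping at first violation):
  at node 23 with bounds (-inf, +inf): OK
  at node 32 with bounds (-inf, 23): VIOLATION
Node 32 violates its bound: not (-inf < 32 < 23).
Result: Not a valid BST


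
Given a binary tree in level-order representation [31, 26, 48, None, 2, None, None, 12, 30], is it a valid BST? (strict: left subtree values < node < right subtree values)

Level-order array: [31, 26, 48, None, 2, None, None, 12, 30]
Validate using subtree bounds (lo, hi): at each node, require lo < value < hi,
then recurse left with hi=value and right with lo=value.
Preorder trace (stopping at first violation):
  at node 31 with bounds (-inf, +inf): OK
  at node 26 with bounds (-inf, 31): OK
  at node 2 with bounds (26, 31): VIOLATION
Node 2 violates its bound: not (26 < 2 < 31).
Result: Not a valid BST


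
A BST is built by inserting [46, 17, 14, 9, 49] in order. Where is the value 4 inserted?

Starting tree (level order): [46, 17, 49, 14, None, None, None, 9]
Insertion path: 46 -> 17 -> 14 -> 9
Result: insert 4 as left child of 9
Final tree (level order): [46, 17, 49, 14, None, None, None, 9, None, 4]


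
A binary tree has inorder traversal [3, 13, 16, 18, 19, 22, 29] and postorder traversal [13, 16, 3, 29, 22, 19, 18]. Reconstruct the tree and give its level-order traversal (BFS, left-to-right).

Inorder:   [3, 13, 16, 18, 19, 22, 29]
Postorder: [13, 16, 3, 29, 22, 19, 18]
Algorithm: postorder visits root last, so walk postorder right-to-left;
each value is the root of the current inorder slice — split it at that
value, recurse on the right subtree first, then the left.
Recursive splits:
  root=18; inorder splits into left=[3, 13, 16], right=[19, 22, 29]
  root=19; inorder splits into left=[], right=[22, 29]
  root=22; inorder splits into left=[], right=[29]
  root=29; inorder splits into left=[], right=[]
  root=3; inorder splits into left=[], right=[13, 16]
  root=16; inorder splits into left=[13], right=[]
  root=13; inorder splits into left=[], right=[]
Reconstructed level-order: [18, 3, 19, 16, 22, 13, 29]


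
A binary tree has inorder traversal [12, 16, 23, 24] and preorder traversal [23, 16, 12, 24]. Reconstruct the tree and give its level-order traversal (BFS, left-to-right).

Inorder:  [12, 16, 23, 24]
Preorder: [23, 16, 12, 24]
Algorithm: preorder visits root first, so consume preorder in order;
for each root, split the current inorder slice at that value into
left-subtree inorder and right-subtree inorder, then recurse.
Recursive splits:
  root=23; inorder splits into left=[12, 16], right=[24]
  root=16; inorder splits into left=[12], right=[]
  root=12; inorder splits into left=[], right=[]
  root=24; inorder splits into left=[], right=[]
Reconstructed level-order: [23, 16, 24, 12]


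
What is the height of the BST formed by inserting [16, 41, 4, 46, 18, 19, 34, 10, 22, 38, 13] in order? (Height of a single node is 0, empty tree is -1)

Insertion order: [16, 41, 4, 46, 18, 19, 34, 10, 22, 38, 13]
Tree (level-order array): [16, 4, 41, None, 10, 18, 46, None, 13, None, 19, None, None, None, None, None, 34, 22, 38]
Compute height bottom-up (empty subtree = -1):
  height(13) = 1 + max(-1, -1) = 0
  height(10) = 1 + max(-1, 0) = 1
  height(4) = 1 + max(-1, 1) = 2
  height(22) = 1 + max(-1, -1) = 0
  height(38) = 1 + max(-1, -1) = 0
  height(34) = 1 + max(0, 0) = 1
  height(19) = 1 + max(-1, 1) = 2
  height(18) = 1 + max(-1, 2) = 3
  height(46) = 1 + max(-1, -1) = 0
  height(41) = 1 + max(3, 0) = 4
  height(16) = 1 + max(2, 4) = 5
Height = 5


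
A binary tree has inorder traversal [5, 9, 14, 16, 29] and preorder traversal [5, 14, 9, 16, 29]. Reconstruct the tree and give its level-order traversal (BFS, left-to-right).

Inorder:  [5, 9, 14, 16, 29]
Preorder: [5, 14, 9, 16, 29]
Algorithm: preorder visits root first, so consume preorder in order;
for each root, split the current inorder slice at that value into
left-subtree inorder and right-subtree inorder, then recurse.
Recursive splits:
  root=5; inorder splits into left=[], right=[9, 14, 16, 29]
  root=14; inorder splits into left=[9], right=[16, 29]
  root=9; inorder splits into left=[], right=[]
  root=16; inorder splits into left=[], right=[29]
  root=29; inorder splits into left=[], right=[]
Reconstructed level-order: [5, 14, 9, 16, 29]


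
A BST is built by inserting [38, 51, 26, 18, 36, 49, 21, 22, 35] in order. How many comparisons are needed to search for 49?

Search path for 49: 38 -> 51 -> 49
Found: True
Comparisons: 3


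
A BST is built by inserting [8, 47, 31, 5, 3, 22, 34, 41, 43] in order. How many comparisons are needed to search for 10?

Search path for 10: 8 -> 47 -> 31 -> 22
Found: False
Comparisons: 4


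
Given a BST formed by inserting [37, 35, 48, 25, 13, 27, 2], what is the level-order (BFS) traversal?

Tree insertion order: [37, 35, 48, 25, 13, 27, 2]
Tree (level-order array): [37, 35, 48, 25, None, None, None, 13, 27, 2]
BFS from the root, enqueuing left then right child of each popped node:
  queue [37] -> pop 37, enqueue [35, 48], visited so far: [37]
  queue [35, 48] -> pop 35, enqueue [25], visited so far: [37, 35]
  queue [48, 25] -> pop 48, enqueue [none], visited so far: [37, 35, 48]
  queue [25] -> pop 25, enqueue [13, 27], visited so far: [37, 35, 48, 25]
  queue [13, 27] -> pop 13, enqueue [2], visited so far: [37, 35, 48, 25, 13]
  queue [27, 2] -> pop 27, enqueue [none], visited so far: [37, 35, 48, 25, 13, 27]
  queue [2] -> pop 2, enqueue [none], visited so far: [37, 35, 48, 25, 13, 27, 2]
Result: [37, 35, 48, 25, 13, 27, 2]


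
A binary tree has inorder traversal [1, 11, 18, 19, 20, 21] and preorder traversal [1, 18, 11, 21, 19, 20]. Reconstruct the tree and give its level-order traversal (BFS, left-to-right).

Inorder:  [1, 11, 18, 19, 20, 21]
Preorder: [1, 18, 11, 21, 19, 20]
Algorithm: preorder visits root first, so consume preorder in order;
for each root, split the current inorder slice at that value into
left-subtree inorder and right-subtree inorder, then recurse.
Recursive splits:
  root=1; inorder splits into left=[], right=[11, 18, 19, 20, 21]
  root=18; inorder splits into left=[11], right=[19, 20, 21]
  root=11; inorder splits into left=[], right=[]
  root=21; inorder splits into left=[19, 20], right=[]
  root=19; inorder splits into left=[], right=[20]
  root=20; inorder splits into left=[], right=[]
Reconstructed level-order: [1, 18, 11, 21, 19, 20]


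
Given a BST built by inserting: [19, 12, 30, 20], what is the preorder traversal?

Tree insertion order: [19, 12, 30, 20]
Tree (level-order array): [19, 12, 30, None, None, 20]
Preorder traversal: [19, 12, 30, 20]


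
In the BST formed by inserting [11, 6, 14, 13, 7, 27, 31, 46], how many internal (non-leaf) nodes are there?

Tree built from: [11, 6, 14, 13, 7, 27, 31, 46]
Tree (level-order array): [11, 6, 14, None, 7, 13, 27, None, None, None, None, None, 31, None, 46]
Rule: An internal node has at least one child.
Per-node child counts:
  node 11: 2 child(ren)
  node 6: 1 child(ren)
  node 7: 0 child(ren)
  node 14: 2 child(ren)
  node 13: 0 child(ren)
  node 27: 1 child(ren)
  node 31: 1 child(ren)
  node 46: 0 child(ren)
Matching nodes: [11, 6, 14, 27, 31]
Count of internal (non-leaf) nodes: 5


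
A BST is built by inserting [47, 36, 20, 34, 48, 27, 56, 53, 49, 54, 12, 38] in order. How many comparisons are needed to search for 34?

Search path for 34: 47 -> 36 -> 20 -> 34
Found: True
Comparisons: 4


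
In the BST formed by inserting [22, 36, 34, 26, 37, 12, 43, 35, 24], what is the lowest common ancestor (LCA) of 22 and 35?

Tree insertion order: [22, 36, 34, 26, 37, 12, 43, 35, 24]
Tree (level-order array): [22, 12, 36, None, None, 34, 37, 26, 35, None, 43, 24]
In a BST, the LCA of p=22, q=35 is the first node v on the
root-to-leaf path with p <= v <= q (go left if both < v, right if both > v).
Walk from root:
  at 22: 22 <= 22 <= 35, this is the LCA
LCA = 22


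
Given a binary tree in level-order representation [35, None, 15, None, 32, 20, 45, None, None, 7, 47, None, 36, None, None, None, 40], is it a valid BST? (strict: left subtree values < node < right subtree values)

Level-order array: [35, None, 15, None, 32, 20, 45, None, None, 7, 47, None, 36, None, None, None, 40]
Validate using subtree bounds (lo, hi): at each node, require lo < value < hi,
then recurse left with hi=value and right with lo=value.
Preorder trace (stopping at first violation):
  at node 35 with bounds (-inf, +inf): OK
  at node 15 with bounds (35, +inf): VIOLATION
Node 15 violates its bound: not (35 < 15 < +inf).
Result: Not a valid BST


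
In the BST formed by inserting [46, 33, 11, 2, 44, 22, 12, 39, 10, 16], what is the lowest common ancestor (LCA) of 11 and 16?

Tree insertion order: [46, 33, 11, 2, 44, 22, 12, 39, 10, 16]
Tree (level-order array): [46, 33, None, 11, 44, 2, 22, 39, None, None, 10, 12, None, None, None, None, None, None, 16]
In a BST, the LCA of p=11, q=16 is the first node v on the
root-to-leaf path with p <= v <= q (go left if both < v, right if both > v).
Walk from root:
  at 46: both 11 and 16 < 46, go left
  at 33: both 11 and 16 < 33, go left
  at 11: 11 <= 11 <= 16, this is the LCA
LCA = 11


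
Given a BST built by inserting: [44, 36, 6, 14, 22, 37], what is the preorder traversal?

Tree insertion order: [44, 36, 6, 14, 22, 37]
Tree (level-order array): [44, 36, None, 6, 37, None, 14, None, None, None, 22]
Preorder traversal: [44, 36, 6, 14, 22, 37]
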